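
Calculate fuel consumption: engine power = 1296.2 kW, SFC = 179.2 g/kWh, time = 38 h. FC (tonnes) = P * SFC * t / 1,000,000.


Formula: FC (tonnes) = P * SFC * t / 1,000,000
Step 1 — P * SFC * t = 1296.2 * 179.2 * 38 = 8826603.52 g
Step 2 — FC (tonnes) = 8826603.52 / 1,000,000 ≈ 8.8266 tonnes (5 s.f.)

8.8266 tonnes


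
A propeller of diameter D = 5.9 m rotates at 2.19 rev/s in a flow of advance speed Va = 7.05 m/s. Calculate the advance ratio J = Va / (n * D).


Formula: J = Va / (n * D)
Step 1 — n * D = 2.19 * 5.9 = 12.921
Step 2 — J = 7.05 / 12.921 ≈ 0.54562 (5 s.f.)

0.54562


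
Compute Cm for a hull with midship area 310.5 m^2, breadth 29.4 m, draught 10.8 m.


Formula: Cm = Am / (B * T)
Step 1 — B * T = 29.4 * 10.8 = 317.52 m^2
Step 2 — Cm = 310.5 / 317.52 ≈ 0.97789 (5 s.f.)

0.97789


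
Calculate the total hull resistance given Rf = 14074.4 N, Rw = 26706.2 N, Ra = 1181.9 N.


Formula: Rt = Rf + Rw + Ra
Substituting: Rt = 14074.4 + 26706.2 + 1181.9
Result: Rt = 41962.5 N

41962.5 N


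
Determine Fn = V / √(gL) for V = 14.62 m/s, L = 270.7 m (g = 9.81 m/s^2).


Formula: Fn = V / sqrt(g * L)
Step 1 — g * L = 9.81 * 270.7 = 2655.567
Step 2 — sqrt(g * L) = sqrt(2655.567) = 51.532194
Step 3 — Fn = 14.62 / 51.532194 ≈ 0.28371 (5 s.f.)

0.28371


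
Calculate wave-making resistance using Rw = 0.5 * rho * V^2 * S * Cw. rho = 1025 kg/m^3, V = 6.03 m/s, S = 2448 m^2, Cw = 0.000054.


Formula: Rw = 0.5 * rho * V^2 * S * Cw
Step 1 — V^2 = 6.03^2 = 36.3609
Step 2 — 0.5 * rho * V^2 = 0.5 * 1025 * 36.3609 = 18634.96125
Step 3 — Rw = 18634.96125 * 2448 * 0.000054 ≈ 2463.4 N (5 s.f.)

2463.4 N


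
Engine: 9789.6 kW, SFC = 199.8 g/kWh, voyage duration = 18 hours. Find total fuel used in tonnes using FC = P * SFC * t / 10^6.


Formula: FC (tonnes) = P * SFC * t / 1,000,000
Step 1 — P * SFC * t = 9789.6 * 199.8 * 18 = 35207317.44 g
Step 2 — FC (tonnes) = 35207317.44 / 1,000,000 ≈ 35.207 tonnes (5 s.f.)

35.207 tonnes


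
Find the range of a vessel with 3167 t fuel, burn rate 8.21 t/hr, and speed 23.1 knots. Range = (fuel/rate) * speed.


Formula: endurance = fuel / rate; range = endurance * speed
Step 1 — endurance = 3167 / 8.21 = 385.7491 hours
Step 2 — range = 385.7491 * 23.1 ≈ 8910.8 nautical miles (5 s.f.)

8910.8 NM


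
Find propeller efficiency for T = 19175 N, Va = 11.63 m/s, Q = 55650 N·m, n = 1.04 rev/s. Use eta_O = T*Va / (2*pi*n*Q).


Formula: eta = T * Va / (2 * pi * n * Q)
Step 1 — numerator = T * Va = 19175 * 11.63 = 223005.25
Step 2 — 2 * pi * n = 2 * pi * 1.04 = 6.534513
Step 3 — denominator = 6.534513 * 55650 = 363645.65
Step 4 — eta = 223005.25 / 363645.65 ≈ 0.61325 (5 s.f.)

0.61325


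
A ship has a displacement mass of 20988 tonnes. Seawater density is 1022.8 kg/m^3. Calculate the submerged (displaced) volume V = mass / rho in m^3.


Formula: V = mass / rho
Step 1 — convert tonnes to kg: 20988 t * 1000 = 20988000 kg
Step 2 — V = 20988000 / 1022.8 ≈ 20520 m^3 (5 s.f.)

20520 m^3


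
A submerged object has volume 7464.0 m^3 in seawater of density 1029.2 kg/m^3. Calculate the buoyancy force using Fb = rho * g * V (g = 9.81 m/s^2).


Formula: Fb = rho * g * V
Substituting: Fb = 1029.2 * 9.81 * 7464.0
Intermediate: 1029.2 * 9.81 = 10096.452
Result: Fb = 10096.452 * 7464.0 ≈ 75360000 N (5 s.f.)

75360000 N


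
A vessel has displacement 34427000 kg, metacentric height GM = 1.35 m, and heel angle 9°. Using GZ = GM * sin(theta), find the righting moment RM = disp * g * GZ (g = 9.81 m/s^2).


Formula: GZ = GM * sin(theta); RM = disp * g * GZ
Step 1 — GZ = 1.35 * sin(9°) = 1.35 * 0.156434 = 0.211186 m
Step 2 — RM = 34427000 * 9.81 * 0.211186 ≈ 71324000 N·m (5 s.f.)

71324000 N·m


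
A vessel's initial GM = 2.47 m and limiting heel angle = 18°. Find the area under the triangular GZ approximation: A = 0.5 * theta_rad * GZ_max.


Formula: GZ_max = GM * sin(theta); Area = 0.5 * theta_rad * GZ_max
Step 1 — GZ_max = 2.47 * sin(18°) = 2.47 * 0.309017 = 0.763272 m
Step 2 — theta_rad = 18 * pi/180 = 0.314159 rad
Step 3 — Area = 0.5 * 0.314159 * 0.763272 ≈ 0.11989 m·rad (5 s.f.)

0.11989 m·rad


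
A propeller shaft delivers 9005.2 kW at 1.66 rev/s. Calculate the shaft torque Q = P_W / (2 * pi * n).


Formula: Q = P_W / (2 * pi * n)
Step 1 — P_W = 9005.2 kW * 1000 = 9005200.0 W
Step 2 — 2 * pi * n = 2 * pi * 1.66 = 10.430088
Step 3 — Q = 9005200.0 / 10.430088 ≈ 863390 N·m (5 s.f.)

863390 N·m


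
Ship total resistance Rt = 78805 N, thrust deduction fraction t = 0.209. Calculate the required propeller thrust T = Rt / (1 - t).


Formula: T = Rt / (1 - t)
Step 1 — (1 - t) = 1 - 0.209 = 0.791
Step 2 — T = 78805 / 0.791 ≈ 99627 N (5 s.f.)

99627 N


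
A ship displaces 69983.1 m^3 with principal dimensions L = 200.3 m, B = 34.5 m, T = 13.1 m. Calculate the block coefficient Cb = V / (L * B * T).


Formula: Cb = V / (L * B * T)
Step 1 — L * B * T = 200.3 * 34.5 * 13.1 = 90525.585 m^3
Step 2 — Cb = 69983.1 / 90525.585 ≈ 0.77308 (5 s.f.)

0.77308


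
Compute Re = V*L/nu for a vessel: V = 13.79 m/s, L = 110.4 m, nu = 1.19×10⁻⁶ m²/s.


Formula: Re = V * L / nu
Step 1 — V * L = 13.79 * 110.4 = 1522.416 m^2/s
Step 2 — Re = 1522.416 / 1.19e-6 = 1.28e+09

1.28e+09


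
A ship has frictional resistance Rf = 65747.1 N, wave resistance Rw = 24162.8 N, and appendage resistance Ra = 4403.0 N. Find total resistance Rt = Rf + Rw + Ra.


Formula: Rt = Rf + Rw + Ra
Substituting: Rt = 65747.1 + 24162.8 + 4403.0
Result: Rt = 94312.9 N

94312.9 N


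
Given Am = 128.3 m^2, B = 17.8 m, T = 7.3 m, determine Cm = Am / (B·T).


Formula: Cm = Am / (B * T)
Step 1 — B * T = 17.8 * 7.3 = 129.94 m^2
Step 2 — Cm = 128.3 / 129.94 ≈ 0.98738 (5 s.f.)

0.98738


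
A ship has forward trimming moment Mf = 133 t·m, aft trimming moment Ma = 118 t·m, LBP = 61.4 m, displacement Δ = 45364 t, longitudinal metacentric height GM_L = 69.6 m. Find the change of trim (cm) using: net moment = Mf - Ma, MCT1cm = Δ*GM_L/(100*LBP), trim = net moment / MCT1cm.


Formula: net trimming moment = Mf - Ma; MCT1cm = Δ*GM_L/(100*LBP); trim = net moment / MCT1cm
Step 1 — net trimming moment = 133 - 118 = 15 t·m
Step 2 — MCT1cm = 45364 * 69.6 / (100 * 61.4) = 514.2238 t·m/cm
Step 3 — trim = 15 / 514.2238 ≈ 0.029170 cm (5 s.f.)

0.029170 cm


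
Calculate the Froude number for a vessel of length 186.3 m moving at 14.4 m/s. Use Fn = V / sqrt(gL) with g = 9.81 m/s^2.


Formula: Fn = V / sqrt(g * L)
Step 1 — g * L = 9.81 * 186.3 = 1827.603
Step 2 — sqrt(g * L) = sqrt(1827.603) = 42.750474
Step 3 — Fn = 14.4 / 42.750474 ≈ 0.33684 (5 s.f.)

0.33684


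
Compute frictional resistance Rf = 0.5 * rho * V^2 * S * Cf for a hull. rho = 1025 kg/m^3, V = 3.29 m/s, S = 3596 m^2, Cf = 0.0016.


Formula: Rf = 0.5 * rho * V^2 * S * Cf
Step 1 — V^2 = 3.29^2 = 10.8241
Step 2 — 0.5 * rho * V^2 = 0.5 * 1025 * 10.8241 = 5547.35125
Step 3 — Rf = 5547.35125 * 3596 * 0.0016 ≈ 31917 N (5 s.f.)

31917 N


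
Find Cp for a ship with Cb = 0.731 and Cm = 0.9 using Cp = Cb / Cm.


Formula: Cp = Cb / Cm
Substituting: Cp = 0.731 / 0.9
Result: Cp ≈ 0.81222 (5 s.f.)

0.81222


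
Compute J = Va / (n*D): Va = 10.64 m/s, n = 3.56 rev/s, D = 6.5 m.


Formula: J = Va / (n * D)
Step 1 — n * D = 3.56 * 6.5 = 23.14
Step 2 — J = 10.64 / 23.14 ≈ 0.45981 (5 s.f.)

0.45981


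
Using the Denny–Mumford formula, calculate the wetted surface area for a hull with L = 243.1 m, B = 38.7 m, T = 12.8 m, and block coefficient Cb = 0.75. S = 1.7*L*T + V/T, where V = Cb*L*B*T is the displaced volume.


Formula: S = 1.7*L*T + V/T with V = Cb*L*B*T, i.e. S = L * (1.7*T + Cb*B)
Step 1 — 1.7*T = 1.7 * 12.8 = 21.76 m
Step 2 — Cb*B = 0.75 * 38.7 = 29.025 m
Step 3 — 1.7*T + Cb*B = 21.76 + 29.025 = 50.785 m
Step 4 — S = 243.1 * 50.785 ≈ 12346 m^2 (5 s.f.)

12346 m^2


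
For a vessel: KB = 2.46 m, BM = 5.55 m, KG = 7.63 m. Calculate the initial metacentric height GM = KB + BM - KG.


Formula: GM = KB + BM - KG
Step 1 — KM = KB + BM = 2.46 + 5.55 = 8.01 m
Step 2 — GM = KM - KG = 8.01 - 7.63 = 0.38 m

0.38 m


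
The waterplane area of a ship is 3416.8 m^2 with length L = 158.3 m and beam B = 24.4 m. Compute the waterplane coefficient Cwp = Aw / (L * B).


Formula: Cwp = Aw / (L * B)
Step 1 — L * B = 158.3 * 24.4 = 3862.52 m^2
Step 2 — Cwp = 3416.8 / 3862.52 ≈ 0.88460 (5 s.f.)

0.88460


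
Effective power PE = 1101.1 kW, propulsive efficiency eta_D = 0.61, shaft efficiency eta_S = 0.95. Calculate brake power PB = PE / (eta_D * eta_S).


Formula: PB = PE / (eta_D * eta_S)
Step 1 — combined efficiency = eta_D * eta_S = 0.61 * 0.95 = 0.5795
Step 2 — PB = 1101.1 / 0.5795 ≈ 1900.1 kW (5 s.f.)

1900.1 kW


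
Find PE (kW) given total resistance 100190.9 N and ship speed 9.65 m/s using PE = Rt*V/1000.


Formula: PE = Rt * V / 1000 (kW)
Step 1 — PE (W) = 100190.9 * 9.65 = 966842.185 W
Step 2 — PE (kW) = 966842.185 / 1000 ≈ 966.84 kW (5 s.f.)

966.84 kW


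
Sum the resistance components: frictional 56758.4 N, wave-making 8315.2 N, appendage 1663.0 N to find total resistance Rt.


Formula: Rt = Rf + Rw + Ra
Substituting: Rt = 56758.4 + 8315.2 + 1663.0
Result: Rt = 66736.6 N

66736.6 N


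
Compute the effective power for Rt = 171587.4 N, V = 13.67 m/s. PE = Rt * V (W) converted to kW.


Formula: PE = Rt * V / 1000 (kW)
Step 1 — PE (W) = 171587.4 * 13.67 = 2345599.758 W
Step 2 — PE (kW) = 2345599.758 / 1000 ≈ 2345.6 kW (5 s.f.)

2345.6 kW


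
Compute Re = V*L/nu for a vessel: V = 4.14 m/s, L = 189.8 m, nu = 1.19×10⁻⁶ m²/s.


Formula: Re = V * L / nu
Step 1 — V * L = 4.14 * 189.8 = 785.772 m^2/s
Step 2 — Re = 785.772 / 1.19e-6 = 6.60e+08

6.60e+08


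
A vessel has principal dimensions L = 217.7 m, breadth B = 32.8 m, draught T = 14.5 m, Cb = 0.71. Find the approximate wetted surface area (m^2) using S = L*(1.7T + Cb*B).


Formula: S = 1.7*L*T + V/T with V = Cb*L*B*T, i.e. S = L * (1.7*T + Cb*B)
Step 1 — 1.7*T = 1.7 * 14.5 = 24.65 m
Step 2 — Cb*B = 0.71 * 32.8 = 23.288 m
Step 3 — 1.7*T + Cb*B = 24.65 + 23.288 = 47.938 m
Step 4 — S = 217.7 * 47.938 ≈ 10436 m^2 (5 s.f.)

10436 m^2


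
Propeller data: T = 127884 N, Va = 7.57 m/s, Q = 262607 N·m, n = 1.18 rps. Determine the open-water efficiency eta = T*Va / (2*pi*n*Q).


Formula: eta = T * Va / (2 * pi * n * Q)
Step 1 — numerator = T * Va = 127884 * 7.57 = 968081.88
Step 2 — 2 * pi * n = 2 * pi * 1.18 = 7.414159
Step 3 — denominator = 7.414159 * 262607 = 1947010.05
Step 4 — eta = 968081.88 / 1947010.05 ≈ 0.49721 (5 s.f.)

0.49721


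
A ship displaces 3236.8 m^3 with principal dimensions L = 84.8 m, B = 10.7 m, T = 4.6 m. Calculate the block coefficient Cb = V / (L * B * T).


Formula: Cb = V / (L * B * T)
Step 1 — L * B * T = 84.8 * 10.7 * 4.6 = 4173.856 m^3
Step 2 — Cb = 3236.8 / 4173.856 ≈ 0.77549 (5 s.f.)

0.77549


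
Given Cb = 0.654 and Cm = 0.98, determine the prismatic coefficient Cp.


Formula: Cp = Cb / Cm
Substituting: Cp = 0.654 / 0.98
Result: Cp ≈ 0.66735 (5 s.f.)

0.66735


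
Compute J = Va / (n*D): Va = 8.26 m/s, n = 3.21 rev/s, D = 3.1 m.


Formula: J = Va / (n * D)
Step 1 — n * D = 3.21 * 3.1 = 9.951
Step 2 — J = 8.26 / 9.951 ≈ 0.83007 (5 s.f.)

0.83007


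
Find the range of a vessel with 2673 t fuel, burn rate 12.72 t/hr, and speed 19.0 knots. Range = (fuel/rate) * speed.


Formula: endurance = fuel / rate; range = endurance * speed
Step 1 — endurance = 2673 / 12.72 = 210.1415 hours
Step 2 — range = 210.1415 * 19.0 ≈ 3992.7 nautical miles (5 s.f.)

3992.7 NM


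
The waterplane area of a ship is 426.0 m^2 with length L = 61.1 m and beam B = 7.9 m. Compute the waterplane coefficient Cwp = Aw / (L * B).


Formula: Cwp = Aw / (L * B)
Step 1 — L * B = 61.1 * 7.9 = 482.69 m^2
Step 2 — Cwp = 426.0 / 482.69 ≈ 0.88255 (5 s.f.)

0.88255


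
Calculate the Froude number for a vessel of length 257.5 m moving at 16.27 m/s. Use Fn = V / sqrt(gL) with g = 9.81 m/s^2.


Formula: Fn = V / sqrt(g * L)
Step 1 — g * L = 9.81 * 257.5 = 2526.075
Step 2 — sqrt(g * L) = sqrt(2526.075) = 50.260074
Step 3 — Fn = 16.27 / 50.260074 ≈ 0.32372 (5 s.f.)

0.32372


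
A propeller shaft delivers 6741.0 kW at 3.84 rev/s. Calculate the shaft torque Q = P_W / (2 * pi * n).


Formula: Q = P_W / (2 * pi * n)
Step 1 — P_W = 6741.0 kW * 1000 = 6741000.0 W
Step 2 — 2 * pi * n = 2 * pi * 3.84 = 24.127432
Step 3 — Q = 6741000.0 / 24.127432 ≈ 279390 N·m (5 s.f.)

279390 N·m


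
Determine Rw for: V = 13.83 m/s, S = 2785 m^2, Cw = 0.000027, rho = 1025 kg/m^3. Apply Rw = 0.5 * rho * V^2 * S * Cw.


Formula: Rw = 0.5 * rho * V^2 * S * Cw
Step 1 — V^2 = 13.83^2 = 191.2689
Step 2 — 0.5 * rho * V^2 = 0.5 * 1025 * 191.2689 = 98025.31125
Step 3 — Rw = 98025.31125 * 2785 * 0.000027 ≈ 7371.0 N (5 s.f.)

7371.0 N


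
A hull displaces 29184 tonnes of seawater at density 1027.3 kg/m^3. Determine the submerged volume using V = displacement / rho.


Formula: V = mass / rho
Step 1 — convert tonnes to kg: 29184 t * 1000 = 29184000 kg
Step 2 — V = 29184000 / 1027.3 ≈ 28408 m^3 (5 s.f.)

28408 m^3


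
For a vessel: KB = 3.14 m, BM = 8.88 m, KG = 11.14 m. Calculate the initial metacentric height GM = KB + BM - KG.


Formula: GM = KB + BM - KG
Step 1 — KM = KB + BM = 3.14 + 8.88 = 12.02 m
Step 2 — GM = KM - KG = 12.02 - 11.14 = 0.88 m

0.88 m


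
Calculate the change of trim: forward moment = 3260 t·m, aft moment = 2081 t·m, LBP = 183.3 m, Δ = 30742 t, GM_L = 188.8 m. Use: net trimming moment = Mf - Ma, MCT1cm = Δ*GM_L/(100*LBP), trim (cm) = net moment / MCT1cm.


Formula: net trimming moment = Mf - Ma; MCT1cm = Δ*GM_L/(100*LBP); trim = net moment / MCT1cm
Step 1 — net trimming moment = 3260 - 2081 = 1179 t·m
Step 2 — MCT1cm = 30742 * 188.8 / (100 * 183.3) = 316.6443 t·m/cm
Step 3 — trim = 1179 / 316.6443 ≈ 3.7234 cm (5 s.f.)

3.7234 cm


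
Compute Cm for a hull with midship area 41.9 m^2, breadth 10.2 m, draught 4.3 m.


Formula: Cm = Am / (B * T)
Step 1 — B * T = 10.2 * 4.3 = 43.86 m^2
Step 2 — Cm = 41.9 / 43.86 ≈ 0.95531 (5 s.f.)

0.95531


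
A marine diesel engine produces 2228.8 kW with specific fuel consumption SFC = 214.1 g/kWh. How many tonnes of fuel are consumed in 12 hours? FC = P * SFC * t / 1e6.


Formula: FC (tonnes) = P * SFC * t / 1,000,000
Step 1 — P * SFC * t = 2228.8 * 214.1 * 12 = 5726232.96 g
Step 2 — FC (tonnes) = 5726232.96 / 1,000,000 ≈ 5.7262 tonnes (5 s.f.)

5.7262 tonnes


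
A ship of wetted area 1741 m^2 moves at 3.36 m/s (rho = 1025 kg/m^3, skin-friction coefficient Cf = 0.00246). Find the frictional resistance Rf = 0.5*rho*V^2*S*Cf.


Formula: Rf = 0.5 * rho * V^2 * S * Cf
Step 1 — V^2 = 3.36^2 = 11.2896
Step 2 — 0.5 * rho * V^2 = 0.5 * 1025 * 11.2896 = 5785.92
Step 3 — Rf = 5785.92 * 1741 * 0.00246 ≈ 24780 N (5 s.f.)

24780 N


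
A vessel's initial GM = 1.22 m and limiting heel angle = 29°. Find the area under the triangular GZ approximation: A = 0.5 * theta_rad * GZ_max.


Formula: GZ_max = GM * sin(theta); Area = 0.5 * theta_rad * GZ_max
Step 1 — GZ_max = 1.22 * sin(29°) = 1.22 * 0.48481 = 0.591468 m
Step 2 — theta_rad = 29 * pi/180 = 0.506145 rad
Step 3 — Area = 0.5 * 0.506145 * 0.591468 ≈ 0.14968 m·rad (5 s.f.)

0.14968 m·rad


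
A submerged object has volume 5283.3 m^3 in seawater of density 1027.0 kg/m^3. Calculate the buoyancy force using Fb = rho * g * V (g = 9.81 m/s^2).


Formula: Fb = rho * g * V
Substituting: Fb = 1027.0 * 9.81 * 5283.3
Intermediate: 1027.0 * 9.81 = 10074.87
Result: Fb = 10074.87 * 5283.3 ≈ 53229000 N (5 s.f.)

53229000 N


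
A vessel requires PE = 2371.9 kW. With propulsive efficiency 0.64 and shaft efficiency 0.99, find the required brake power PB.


Formula: PB = PE / (eta_D * eta_S)
Step 1 — combined efficiency = eta_D * eta_S = 0.64 * 0.99 = 0.6336
Step 2 — PB = 2371.9 / 0.6336 ≈ 3743.5 kW (5 s.f.)

3743.5 kW


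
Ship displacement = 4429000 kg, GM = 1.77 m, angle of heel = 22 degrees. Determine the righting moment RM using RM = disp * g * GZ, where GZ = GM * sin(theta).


Formula: GZ = GM * sin(theta); RM = disp * g * GZ
Step 1 — GZ = 1.77 * sin(22°) = 1.77 * 0.374607 = 0.663054 m
Step 2 — RM = 4429000 * 9.81 * 0.663054 ≈ 28809000 N·m (5 s.f.)

28809000 N·m


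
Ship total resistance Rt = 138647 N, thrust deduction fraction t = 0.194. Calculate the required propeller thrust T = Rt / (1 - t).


Formula: T = Rt / (1 - t)
Step 1 — (1 - t) = 1 - 0.194 = 0.806
Step 2 — T = 138647 / 0.806 ≈ 172020 N (5 s.f.)

172020 N


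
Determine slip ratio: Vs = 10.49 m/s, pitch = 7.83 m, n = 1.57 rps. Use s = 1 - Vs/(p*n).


Formula: s = 1 - Vs / (p * n)
Step 1 — p * n = 7.83 * 1.57 = 12.2931
Step 2 — Vs / (p*n) = 10.49 / 12.2931 = 0.853324 (6 d.p.)
Step 3 — s = 1 - 0.853324 = 0.146676

0.146676


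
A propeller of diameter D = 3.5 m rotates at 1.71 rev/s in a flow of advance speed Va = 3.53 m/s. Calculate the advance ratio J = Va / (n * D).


Formula: J = Va / (n * D)
Step 1 — n * D = 1.71 * 3.5 = 5.985
Step 2 — J = 3.53 / 5.985 ≈ 0.58981 (5 s.f.)

0.58981


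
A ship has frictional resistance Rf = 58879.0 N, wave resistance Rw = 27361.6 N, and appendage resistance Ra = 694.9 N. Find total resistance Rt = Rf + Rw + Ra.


Formula: Rt = Rf + Rw + Ra
Substituting: Rt = 58879.0 + 27361.6 + 694.9
Result: Rt = 86935.5 N

86935.5 N


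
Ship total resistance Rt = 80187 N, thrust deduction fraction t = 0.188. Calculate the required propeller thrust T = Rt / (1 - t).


Formula: T = Rt / (1 - t)
Step 1 — (1 - t) = 1 - 0.188 = 0.812
Step 2 — T = 80187 / 0.812 ≈ 98752 N (5 s.f.)

98752 N


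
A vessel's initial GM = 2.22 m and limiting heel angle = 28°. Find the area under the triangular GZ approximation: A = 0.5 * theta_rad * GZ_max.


Formula: GZ_max = GM * sin(theta); Area = 0.5 * theta_rad * GZ_max
Step 1 — GZ_max = 2.22 * sin(28°) = 2.22 * 0.469472 = 1.042228 m
Step 2 — theta_rad = 28 * pi/180 = 0.488692 rad
Step 3 — Area = 0.5 * 0.488692 * 1.042228 ≈ 0.25466 m·rad (5 s.f.)

0.25466 m·rad


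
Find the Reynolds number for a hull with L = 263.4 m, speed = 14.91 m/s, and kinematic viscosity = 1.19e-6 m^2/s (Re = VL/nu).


Formula: Re = V * L / nu
Step 1 — V * L = 14.91 * 263.4 = 3927.294 m^2/s
Step 2 — Re = 3927.294 / 1.19e-6 = 3.30e+09

3.30e+09


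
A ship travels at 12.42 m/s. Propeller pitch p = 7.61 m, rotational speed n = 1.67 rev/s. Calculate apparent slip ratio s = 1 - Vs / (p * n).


Formula: s = 1 - Vs / (p * n)
Step 1 — p * n = 7.61 * 1.67 = 12.7087
Step 2 — Vs / (p*n) = 12.42 / 12.7087 = 0.977283 (6 d.p.)
Step 3 — s = 1 - 0.977283 = 0.022717

0.022717


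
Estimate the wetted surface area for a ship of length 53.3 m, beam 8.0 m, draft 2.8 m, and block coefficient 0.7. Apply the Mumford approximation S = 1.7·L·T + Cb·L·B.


Formula: S = 1.7*L*T + V/T with V = Cb*L*B*T, i.e. S = L * (1.7*T + Cb*B)
Step 1 — 1.7*T = 1.7 * 2.8 = 4.76 m
Step 2 — Cb*B = 0.7 * 8.0 = 5.6 m
Step 3 — 1.7*T + Cb*B = 4.76 + 5.6 = 10.36 m
Step 4 — S = 53.3 * 10.36 ≈ 552.19 m^2 (5 s.f.)

552.19 m^2


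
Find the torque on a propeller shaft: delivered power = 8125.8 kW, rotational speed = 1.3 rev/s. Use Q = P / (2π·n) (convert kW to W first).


Formula: Q = P_W / (2 * pi * n)
Step 1 — P_W = 8125.8 kW * 1000 = 8125800.0 W
Step 2 — 2 * pi * n = 2 * pi * 1.3 = 8.168141
Step 3 — Q = 8125800.0 / 8.168141 ≈ 994820 N·m (5 s.f.)

994820 N·m


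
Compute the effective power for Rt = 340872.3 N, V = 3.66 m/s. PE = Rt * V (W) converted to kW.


Formula: PE = Rt * V / 1000 (kW)
Step 1 — PE (W) = 340872.3 * 3.66 = 1247592.618 W
Step 2 — PE (kW) = 1247592.618 / 1000 ≈ 1247.6 kW (5 s.f.)

1247.6 kW


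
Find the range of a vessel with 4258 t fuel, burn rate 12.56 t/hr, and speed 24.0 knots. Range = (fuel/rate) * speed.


Formula: endurance = fuel / rate; range = endurance * speed
Step 1 — endurance = 4258 / 12.56 = 339.0127 hours
Step 2 — range = 339.0127 * 24.0 ≈ 8136.3 nautical miles (5 s.f.)

8136.3 NM


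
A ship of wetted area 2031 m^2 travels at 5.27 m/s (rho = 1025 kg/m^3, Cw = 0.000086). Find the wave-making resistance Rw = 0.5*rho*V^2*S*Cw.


Formula: Rw = 0.5 * rho * V^2 * S * Cw
Step 1 — V^2 = 5.27^2 = 27.7729
Step 2 — 0.5 * rho * V^2 = 0.5 * 1025 * 27.7729 = 14233.61125
Step 3 — Rw = 14233.61125 * 2031 * 0.000086 ≈ 2486.1 N (5 s.f.)

2486.1 N


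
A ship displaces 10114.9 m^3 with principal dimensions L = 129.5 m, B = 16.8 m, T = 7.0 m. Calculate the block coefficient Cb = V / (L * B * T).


Formula: Cb = V / (L * B * T)
Step 1 — L * B * T = 129.5 * 16.8 * 7.0 = 15229.2 m^3
Step 2 — Cb = 10114.9 / 15229.2 ≈ 0.66418 (5 s.f.)

0.66418


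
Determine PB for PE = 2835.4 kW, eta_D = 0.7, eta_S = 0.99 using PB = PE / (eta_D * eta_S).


Formula: PB = PE / (eta_D * eta_S)
Step 1 — combined efficiency = eta_D * eta_S = 0.7 * 0.99 = 0.693
Step 2 — PB = 2835.4 / 0.693 ≈ 4091.5 kW (5 s.f.)

4091.5 kW


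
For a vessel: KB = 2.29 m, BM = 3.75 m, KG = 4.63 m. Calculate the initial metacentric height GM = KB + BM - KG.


Formula: GM = KB + BM - KG
Step 1 — KM = KB + BM = 2.29 + 3.75 = 6.04 m
Step 2 — GM = KM - KG = 6.04 - 4.63 = 1.41 m

1.41 m


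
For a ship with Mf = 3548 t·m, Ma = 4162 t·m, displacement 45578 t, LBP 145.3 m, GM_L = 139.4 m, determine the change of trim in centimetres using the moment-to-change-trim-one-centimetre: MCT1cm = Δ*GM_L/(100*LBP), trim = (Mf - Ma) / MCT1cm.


Formula: net trimming moment = Mf - Ma; MCT1cm = Δ*GM_L/(100*LBP); trim = net moment / MCT1cm
Step 1 — net trimming moment = 3548 - 4162 = -614 t·m
Step 2 — MCT1cm = 45578 * 139.4 / (100 * 145.3) = 437.2728 t·m/cm
Step 3 — trim = -614 / 437.2728 ≈ -1.4042 cm (5 s.f.)

-1.4042 cm


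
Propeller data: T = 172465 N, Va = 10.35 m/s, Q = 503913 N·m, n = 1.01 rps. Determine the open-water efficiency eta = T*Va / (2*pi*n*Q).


Formula: eta = T * Va / (2 * pi * n * Q)
Step 1 — numerator = T * Va = 172465 * 10.35 = 1785012.75
Step 2 — 2 * pi * n = 2 * pi * 1.01 = 6.346017
Step 3 — denominator = 6.346017 * 503913 = 3197840.46
Step 4 — eta = 1785012.75 / 3197840.46 ≈ 0.55819 (5 s.f.)

0.55819


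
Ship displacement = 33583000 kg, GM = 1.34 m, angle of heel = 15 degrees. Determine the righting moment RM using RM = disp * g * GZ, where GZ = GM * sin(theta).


Formula: GZ = GM * sin(theta); RM = disp * g * GZ
Step 1 — GZ = 1.34 * sin(15°) = 1.34 * 0.258819 = 0.346817 m
Step 2 — RM = 33583000 * 9.81 * 0.346817 ≈ 114260000 N·m (5 s.f.)

114260000 N·m


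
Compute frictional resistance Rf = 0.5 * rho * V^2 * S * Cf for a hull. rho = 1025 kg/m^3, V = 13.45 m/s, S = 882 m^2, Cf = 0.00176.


Formula: Rf = 0.5 * rho * V^2 * S * Cf
Step 1 — V^2 = 13.45^2 = 180.9025
Step 2 — 0.5 * rho * V^2 = 0.5 * 1025 * 180.9025 = 92712.53125
Step 3 — Rf = 92712.53125 * 882 * 0.00176 ≈ 143920 N (5 s.f.)

143920 N


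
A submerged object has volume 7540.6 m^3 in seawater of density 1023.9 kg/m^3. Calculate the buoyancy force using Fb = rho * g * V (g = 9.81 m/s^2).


Formula: Fb = rho * g * V
Substituting: Fb = 1023.9 * 9.81 * 7540.6
Intermediate: 1023.9 * 9.81 = 10044.459
Result: Fb = 10044.459 * 7540.6 ≈ 75741000 N (5 s.f.)

75741000 N


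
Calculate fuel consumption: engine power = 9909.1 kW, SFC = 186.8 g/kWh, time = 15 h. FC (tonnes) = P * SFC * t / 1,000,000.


Formula: FC (tonnes) = P * SFC * t / 1,000,000
Step 1 — P * SFC * t = 9909.1 * 186.8 * 15 = 27765298.2 g
Step 2 — FC (tonnes) = 27765298.2 / 1,000,000 ≈ 27.765 tonnes (5 s.f.)

27.765 tonnes


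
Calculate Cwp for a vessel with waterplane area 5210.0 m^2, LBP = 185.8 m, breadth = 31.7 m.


Formula: Cwp = Aw / (L * B)
Step 1 — L * B = 185.8 * 31.7 = 5889.86 m^2
Step 2 — Cwp = 5210.0 / 5889.86 ≈ 0.88457 (5 s.f.)

0.88457


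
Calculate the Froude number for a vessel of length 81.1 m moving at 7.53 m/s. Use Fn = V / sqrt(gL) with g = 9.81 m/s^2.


Formula: Fn = V / sqrt(g * L)
Step 1 — g * L = 9.81 * 81.1 = 795.591
Step 2 — sqrt(g * L) = sqrt(795.591) = 28.206223
Step 3 — Fn = 7.53 / 28.206223 ≈ 0.26696 (5 s.f.)

0.26696


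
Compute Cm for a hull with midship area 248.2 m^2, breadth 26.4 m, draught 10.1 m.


Formula: Cm = Am / (B * T)
Step 1 — B * T = 26.4 * 10.1 = 266.64 m^2
Step 2 — Cm = 248.2 / 266.64 ≈ 0.93084 (5 s.f.)

0.93084


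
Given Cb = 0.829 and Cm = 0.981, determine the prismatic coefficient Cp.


Formula: Cp = Cb / Cm
Substituting: Cp = 0.829 / 0.981
Result: Cp ≈ 0.84506 (5 s.f.)

0.84506


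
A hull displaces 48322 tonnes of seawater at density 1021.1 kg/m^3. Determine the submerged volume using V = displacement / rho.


Formula: V = mass / rho
Step 1 — convert tonnes to kg: 48322 t * 1000 = 48322000 kg
Step 2 — V = 48322000 / 1021.1 ≈ 47323 m^3 (5 s.f.)

47323 m^3


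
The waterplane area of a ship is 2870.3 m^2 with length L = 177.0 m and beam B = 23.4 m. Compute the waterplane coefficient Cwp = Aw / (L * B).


Formula: Cwp = Aw / (L * B)
Step 1 — L * B = 177.0 * 23.4 = 4141.8 m^2
Step 2 — Cwp = 2870.3 / 4141.8 ≈ 0.69301 (5 s.f.)

0.69301


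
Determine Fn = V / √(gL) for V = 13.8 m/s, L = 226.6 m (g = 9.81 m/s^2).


Formula: Fn = V / sqrt(g * L)
Step 1 — g * L = 9.81 * 226.6 = 2222.946
Step 2 — sqrt(g * L) = sqrt(2222.946) = 47.148128
Step 3 — Fn = 13.8 / 47.148128 ≈ 0.29269 (5 s.f.)

0.29269


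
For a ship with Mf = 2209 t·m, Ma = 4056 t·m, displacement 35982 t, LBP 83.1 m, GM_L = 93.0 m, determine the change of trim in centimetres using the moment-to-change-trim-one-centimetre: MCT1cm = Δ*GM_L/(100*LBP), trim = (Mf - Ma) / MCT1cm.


Formula: net trimming moment = Mf - Ma; MCT1cm = Δ*GM_L/(100*LBP); trim = net moment / MCT1cm
Step 1 — net trimming moment = 2209 - 4056 = -1847 t·m
Step 2 — MCT1cm = 35982 * 93.0 / (100 * 83.1) = 402.6866 t·m/cm
Step 3 — trim = -1847 / 402.6866 ≈ -4.5867 cm (5 s.f.)

-4.5867 cm


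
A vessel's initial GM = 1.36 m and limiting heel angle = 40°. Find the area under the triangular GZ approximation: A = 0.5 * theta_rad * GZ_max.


Formula: GZ_max = GM * sin(theta); Area = 0.5 * theta_rad * GZ_max
Step 1 — GZ_max = 1.36 * sin(40°) = 1.36 * 0.642788 = 0.874192 m
Step 2 — theta_rad = 40 * pi/180 = 0.698132 rad
Step 3 — Area = 0.5 * 0.698132 * 0.874192 ≈ 0.30515 m·rad (5 s.f.)

0.30515 m·rad


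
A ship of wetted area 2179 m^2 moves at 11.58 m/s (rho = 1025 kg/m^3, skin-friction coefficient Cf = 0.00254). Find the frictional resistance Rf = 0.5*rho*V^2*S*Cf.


Formula: Rf = 0.5 * rho * V^2 * S * Cf
Step 1 — V^2 = 11.58^2 = 134.0964
Step 2 — 0.5 * rho * V^2 = 0.5 * 1025 * 134.0964 = 68724.405
Step 3 — Rf = 68724.405 * 2179 * 0.00254 ≈ 380370 N (5 s.f.)

380370 N


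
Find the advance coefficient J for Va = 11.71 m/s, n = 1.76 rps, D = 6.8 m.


Formula: J = Va / (n * D)
Step 1 — n * D = 1.76 * 6.8 = 11.968
Step 2 — J = 11.71 / 11.968 ≈ 0.97844 (5 s.f.)

0.97844


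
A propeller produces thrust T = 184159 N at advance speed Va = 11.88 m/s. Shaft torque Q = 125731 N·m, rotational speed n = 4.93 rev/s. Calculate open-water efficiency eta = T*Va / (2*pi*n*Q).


Formula: eta = T * Va / (2 * pi * n * Q)
Step 1 — numerator = T * Va = 184159 * 11.88 = 2187808.92
Step 2 — 2 * pi * n = 2 * pi * 4.93 = 30.976104
Step 3 — denominator = 30.976104 * 125731 = 3894656.53
Step 4 — eta = 2187808.92 / 3894656.53 ≈ 0.56175 (5 s.f.)

0.56175


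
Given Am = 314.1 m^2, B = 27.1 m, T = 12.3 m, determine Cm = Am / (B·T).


Formula: Cm = Am / (B * T)
Step 1 — B * T = 27.1 * 12.3 = 333.33 m^2
Step 2 — Cm = 314.1 / 333.33 ≈ 0.94231 (5 s.f.)

0.94231


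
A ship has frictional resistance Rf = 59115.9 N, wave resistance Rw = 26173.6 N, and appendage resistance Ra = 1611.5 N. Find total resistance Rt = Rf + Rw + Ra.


Formula: Rt = Rf + Rw + Ra
Substituting: Rt = 59115.9 + 26173.6 + 1611.5
Result: Rt = 86901.0 N

86901.0 N


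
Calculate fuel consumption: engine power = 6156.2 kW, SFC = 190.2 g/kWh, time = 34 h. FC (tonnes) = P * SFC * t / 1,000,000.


Formula: FC (tonnes) = P * SFC * t / 1,000,000
Step 1 — P * SFC * t = 6156.2 * 190.2 * 34 = 39810914.16 g
Step 2 — FC (tonnes) = 39810914.16 / 1,000,000 ≈ 39.811 tonnes (5 s.f.)

39.811 tonnes


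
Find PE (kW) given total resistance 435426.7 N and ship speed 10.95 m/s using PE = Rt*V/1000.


Formula: PE = Rt * V / 1000 (kW)
Step 1 — PE (W) = 435426.7 * 10.95 = 4767922.365 W
Step 2 — PE (kW) = 4767922.365 / 1000 ≈ 4767.9 kW (5 s.f.)

4767.9 kW


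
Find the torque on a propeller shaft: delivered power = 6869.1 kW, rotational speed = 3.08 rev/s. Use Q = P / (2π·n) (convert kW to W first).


Formula: Q = P_W / (2 * pi * n)
Step 1 — P_W = 6869.1 kW * 1000 = 6869100.0 W
Step 2 — 2 * pi * n = 2 * pi * 3.08 = 19.352211
Step 3 — Q = 6869100.0 / 19.352211 ≈ 354950 N·m (5 s.f.)

354950 N·m


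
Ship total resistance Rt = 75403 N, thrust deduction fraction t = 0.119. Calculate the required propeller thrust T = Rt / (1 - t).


Formula: T = Rt / (1 - t)
Step 1 — (1 - t) = 1 - 0.119 = 0.881
Step 2 — T = 75403 / 0.881 ≈ 85588 N (5 s.f.)

85588 N


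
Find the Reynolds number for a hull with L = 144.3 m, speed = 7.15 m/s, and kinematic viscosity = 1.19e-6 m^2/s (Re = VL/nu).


Formula: Re = V * L / nu
Step 1 — V * L = 7.15 * 144.3 = 1031.745 m^2/s
Step 2 — Re = 1031.745 / 1.19e-6 = 8.67e+08

8.67e+08


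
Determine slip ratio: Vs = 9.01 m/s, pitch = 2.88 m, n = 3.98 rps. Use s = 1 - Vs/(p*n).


Formula: s = 1 - Vs / (p * n)
Step 1 — p * n = 2.88 * 3.98 = 11.4624
Step 2 — Vs / (p*n) = 9.01 / 11.4624 = 0.786048 (6 d.p.)
Step 3 — s = 1 - 0.786048 = 0.213952

0.213952


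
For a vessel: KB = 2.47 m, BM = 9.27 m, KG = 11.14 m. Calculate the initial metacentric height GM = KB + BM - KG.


Formula: GM = KB + BM - KG
Step 1 — KM = KB + BM = 2.47 + 9.27 = 11.74 m
Step 2 — GM = KM - KG = 11.74 - 11.14 = 0.6 m

0.6 m


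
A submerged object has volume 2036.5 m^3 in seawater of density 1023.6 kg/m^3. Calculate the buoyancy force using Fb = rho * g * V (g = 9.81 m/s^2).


Formula: Fb = rho * g * V
Substituting: Fb = 1023.6 * 9.81 * 2036.5
Intermediate: 1023.6 * 9.81 = 10041.516
Result: Fb = 10041.516 * 2036.5 ≈ 20450000 N (5 s.f.)

20450000 N


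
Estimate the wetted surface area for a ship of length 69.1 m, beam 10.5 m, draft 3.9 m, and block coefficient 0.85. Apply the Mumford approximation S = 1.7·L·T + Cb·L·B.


Formula: S = 1.7*L*T + V/T with V = Cb*L*B*T, i.e. S = L * (1.7*T + Cb*B)
Step 1 — 1.7*T = 1.7 * 3.9 = 6.63 m
Step 2 — Cb*B = 0.85 * 10.5 = 8.925 m
Step 3 — 1.7*T + Cb*B = 6.63 + 8.925 = 15.555 m
Step 4 — S = 69.1 * 15.555 ≈ 1074.9 m^2 (5 s.f.)

1074.9 m^2


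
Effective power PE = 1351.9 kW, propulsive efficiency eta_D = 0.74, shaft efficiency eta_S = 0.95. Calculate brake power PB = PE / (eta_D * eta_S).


Formula: PB = PE / (eta_D * eta_S)
Step 1 — combined efficiency = eta_D * eta_S = 0.74 * 0.95 = 0.703
Step 2 — PB = 1351.9 / 0.703 ≈ 1923.0 kW (5 s.f.)

1923.0 kW


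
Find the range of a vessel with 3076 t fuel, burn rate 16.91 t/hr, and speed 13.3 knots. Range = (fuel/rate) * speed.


Formula: endurance = fuel / rate; range = endurance * speed
Step 1 — endurance = 3076 / 16.91 = 181.9042 hours
Step 2 — range = 181.9042 * 13.3 ≈ 2419.3 nautical miles (5 s.f.)

2419.3 NM


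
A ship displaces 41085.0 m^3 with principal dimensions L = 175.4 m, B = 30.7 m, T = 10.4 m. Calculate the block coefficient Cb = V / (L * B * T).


Formula: Cb = V / (L * B * T)
Step 1 — L * B * T = 175.4 * 30.7 * 10.4 = 56001.712 m^3
Step 2 — Cb = 41085.0 / 56001.712 ≈ 0.73364 (5 s.f.)

0.73364


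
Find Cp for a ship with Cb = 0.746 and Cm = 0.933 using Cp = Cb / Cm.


Formula: Cp = Cb / Cm
Substituting: Cp = 0.746 / 0.933
Result: Cp ≈ 0.79957 (5 s.f.)

0.79957


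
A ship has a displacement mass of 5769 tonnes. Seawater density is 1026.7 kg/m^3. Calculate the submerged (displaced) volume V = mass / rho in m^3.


Formula: V = mass / rho
Step 1 — convert tonnes to kg: 5769 t * 1000 = 5769000 kg
Step 2 — V = 5769000 / 1026.7 ≈ 5619.0 m^3 (5 s.f.)

5619.0 m^3


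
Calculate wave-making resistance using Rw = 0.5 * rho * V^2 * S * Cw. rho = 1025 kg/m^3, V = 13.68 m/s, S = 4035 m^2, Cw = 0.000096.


Formula: Rw = 0.5 * rho * V^2 * S * Cw
Step 1 — V^2 = 13.68^2 = 187.1424
Step 2 — 0.5 * rho * V^2 = 0.5 * 1025 * 187.1424 = 95910.48
Step 3 — Rw = 95910.48 * 4035 * 0.000096 ≈ 37152 N (5 s.f.)

37152 N


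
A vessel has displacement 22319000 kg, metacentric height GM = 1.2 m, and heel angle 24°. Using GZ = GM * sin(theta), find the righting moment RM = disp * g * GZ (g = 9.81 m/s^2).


Formula: GZ = GM * sin(theta); RM = disp * g * GZ
Step 1 — GZ = 1.2 * sin(24°) = 1.2 * 0.406737 = 0.488084 m
Step 2 — RM = 22319000 * 9.81 * 0.488084 ≈ 106870000 N·m (5 s.f.)

106870000 N·m


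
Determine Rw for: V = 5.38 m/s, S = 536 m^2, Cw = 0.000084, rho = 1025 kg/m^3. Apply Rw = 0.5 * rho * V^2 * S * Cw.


Formula: Rw = 0.5 * rho * V^2 * S * Cw
Step 1 — V^2 = 5.38^2 = 28.9444
Step 2 — 0.5 * rho * V^2 = 0.5 * 1025 * 28.9444 = 14834.005
Step 3 — Rw = 14834.005 * 536 * 0.000084 ≈ 667.89 N (5 s.f.)

667.89 N


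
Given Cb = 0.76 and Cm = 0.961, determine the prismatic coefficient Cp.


Formula: Cp = Cb / Cm
Substituting: Cp = 0.76 / 0.961
Result: Cp ≈ 0.79084 (5 s.f.)

0.79084


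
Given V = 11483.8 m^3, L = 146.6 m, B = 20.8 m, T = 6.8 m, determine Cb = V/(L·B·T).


Formula: Cb = V / (L * B * T)
Step 1 — L * B * T = 146.6 * 20.8 * 6.8 = 20735.104 m^3
Step 2 — Cb = 11483.8 / 20735.104 ≈ 0.55383 (5 s.f.)

0.55383


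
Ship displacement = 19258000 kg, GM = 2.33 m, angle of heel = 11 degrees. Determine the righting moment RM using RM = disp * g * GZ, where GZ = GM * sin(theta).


Formula: GZ = GM * sin(theta); RM = disp * g * GZ
Step 1 — GZ = 2.33 * sin(11°) = 2.33 * 0.190809 = 0.444585 m
Step 2 — RM = 19258000 * 9.81 * 0.444585 ≈ 83991000 N·m (5 s.f.)

83991000 N·m


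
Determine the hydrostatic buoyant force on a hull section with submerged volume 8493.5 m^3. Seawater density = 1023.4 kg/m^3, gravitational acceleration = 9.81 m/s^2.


Formula: Fb = rho * g * V
Substituting: Fb = 1023.4 * 9.81 * 8493.5
Intermediate: 1023.4 * 9.81 = 10039.554
Result: Fb = 10039.554 * 8493.5 ≈ 85271000 N (5 s.f.)

85271000 N


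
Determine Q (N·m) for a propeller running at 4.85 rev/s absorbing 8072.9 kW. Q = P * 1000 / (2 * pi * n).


Formula: Q = P_W / (2 * pi * n)
Step 1 — P_W = 8072.9 kW * 1000 = 8072900.0 W
Step 2 — 2 * pi * n = 2 * pi * 4.85 = 30.473449
Step 3 — Q = 8072900.0 / 30.473449 ≈ 264920 N·m (5 s.f.)

264920 N·m


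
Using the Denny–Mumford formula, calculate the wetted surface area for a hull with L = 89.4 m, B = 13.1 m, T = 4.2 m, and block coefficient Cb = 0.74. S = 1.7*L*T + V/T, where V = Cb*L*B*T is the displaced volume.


Formula: S = 1.7*L*T + V/T with V = Cb*L*B*T, i.e. S = L * (1.7*T + Cb*B)
Step 1 — 1.7*T = 1.7 * 4.2 = 7.14 m
Step 2 — Cb*B = 0.74 * 13.1 = 9.694 m
Step 3 — 1.7*T + Cb*B = 7.14 + 9.694 = 16.834 m
Step 4 — S = 89.4 * 16.834 ≈ 1505.0 m^2 (5 s.f.)

1505.0 m^2


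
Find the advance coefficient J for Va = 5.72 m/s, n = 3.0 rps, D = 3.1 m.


Formula: J = Va / (n * D)
Step 1 — n * D = 3.0 * 3.1 = 9.3
Step 2 — J = 5.72 / 9.3 ≈ 0.61505 (5 s.f.)

0.61505


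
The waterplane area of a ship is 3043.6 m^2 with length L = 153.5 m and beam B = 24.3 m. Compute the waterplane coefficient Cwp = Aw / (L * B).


Formula: Cwp = Aw / (L * B)
Step 1 — L * B = 153.5 * 24.3 = 3730.05 m^2
Step 2 — Cwp = 3043.6 / 3730.05 ≈ 0.81597 (5 s.f.)

0.81597


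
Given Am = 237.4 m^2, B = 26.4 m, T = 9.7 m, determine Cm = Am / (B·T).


Formula: Cm = Am / (B * T)
Step 1 — B * T = 26.4 * 9.7 = 256.08 m^2
Step 2 — Cm = 237.4 / 256.08 ≈ 0.92705 (5 s.f.)

0.92705


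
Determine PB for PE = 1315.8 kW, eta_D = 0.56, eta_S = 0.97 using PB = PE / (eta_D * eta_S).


Formula: PB = PE / (eta_D * eta_S)
Step 1 — combined efficiency = eta_D * eta_S = 0.56 * 0.97 = 0.5432
Step 2 — PB = 1315.8 / 0.5432 ≈ 2422.3 kW (5 s.f.)

2422.3 kW


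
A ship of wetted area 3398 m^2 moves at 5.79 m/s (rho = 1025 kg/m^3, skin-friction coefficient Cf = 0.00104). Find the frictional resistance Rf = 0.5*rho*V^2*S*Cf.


Formula: Rf = 0.5 * rho * V^2 * S * Cf
Step 1 — V^2 = 5.79^2 = 33.5241
Step 2 — 0.5 * rho * V^2 = 0.5 * 1025 * 33.5241 = 17181.10125
Step 3 — Rf = 17181.10125 * 3398 * 0.00104 ≈ 60717 N (5 s.f.)

60717 N


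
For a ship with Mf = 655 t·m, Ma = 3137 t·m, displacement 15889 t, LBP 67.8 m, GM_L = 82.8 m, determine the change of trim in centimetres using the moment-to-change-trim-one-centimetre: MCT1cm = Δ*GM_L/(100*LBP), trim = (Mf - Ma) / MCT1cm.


Formula: net trimming moment = Mf - Ma; MCT1cm = Δ*GM_L/(100*LBP); trim = net moment / MCT1cm
Step 1 — net trimming moment = 655 - 3137 = -2482 t·m
Step 2 — MCT1cm = 15889 * 82.8 / (100 * 67.8) = 194.0427 t·m/cm
Step 3 — trim = -2482 / 194.0427 ≈ -12.791 cm (5 s.f.)

-12.791 cm


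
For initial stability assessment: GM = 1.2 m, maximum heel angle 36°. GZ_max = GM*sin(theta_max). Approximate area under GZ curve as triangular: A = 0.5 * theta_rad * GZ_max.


Formula: GZ_max = GM * sin(theta); Area = 0.5 * theta_rad * GZ_max
Step 1 — GZ_max = 1.2 * sin(36°) = 1.2 * 0.587785 = 0.705342 m
Step 2 — theta_rad = 36 * pi/180 = 0.628319 rad
Step 3 — Area = 0.5 * 0.628319 * 0.705342 ≈ 0.22159 m·rad (5 s.f.)

0.22159 m·rad


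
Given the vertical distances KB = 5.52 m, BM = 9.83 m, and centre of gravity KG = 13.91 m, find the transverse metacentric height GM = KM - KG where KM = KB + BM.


Formula: GM = KB + BM - KG
Step 1 — KM = KB + BM = 5.52 + 9.83 = 15.35 m
Step 2 — GM = KM - KG = 15.35 - 13.91 = 1.44 m

1.44 m


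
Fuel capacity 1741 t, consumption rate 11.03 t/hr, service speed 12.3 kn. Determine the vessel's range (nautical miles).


Formula: endurance = fuel / rate; range = endurance * speed
Step 1 — endurance = 1741 / 11.03 = 157.8422 hours
Step 2 — range = 157.8422 * 12.3 ≈ 1941.5 nautical miles (5 s.f.)

1941.5 NM


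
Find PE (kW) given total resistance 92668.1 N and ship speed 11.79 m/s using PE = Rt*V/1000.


Formula: PE = Rt * V / 1000 (kW)
Step 1 — PE (W) = 92668.1 * 11.79 = 1092556.899 W
Step 2 — PE (kW) = 1092556.899 / 1000 ≈ 1092.6 kW (5 s.f.)

1092.6 kW


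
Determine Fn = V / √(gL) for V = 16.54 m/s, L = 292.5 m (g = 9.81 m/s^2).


Formula: Fn = V / sqrt(g * L)
Step 1 — g * L = 9.81 * 292.5 = 2869.425
Step 2 — sqrt(g * L) = sqrt(2869.425) = 53.567014
Step 3 — Fn = 16.54 / 53.567014 ≈ 0.30877 (5 s.f.)

0.30877


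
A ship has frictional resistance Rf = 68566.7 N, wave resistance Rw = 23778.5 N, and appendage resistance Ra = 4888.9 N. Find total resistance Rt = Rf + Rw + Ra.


Formula: Rt = Rf + Rw + Ra
Substituting: Rt = 68566.7 + 23778.5 + 4888.9
Result: Rt = 97234.1 N

97234.1 N


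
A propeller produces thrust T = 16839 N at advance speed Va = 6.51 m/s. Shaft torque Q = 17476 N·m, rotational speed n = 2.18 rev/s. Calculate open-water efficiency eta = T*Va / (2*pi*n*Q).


Formula: eta = T * Va / (2 * pi * n * Q)
Step 1 — numerator = T * Va = 16839 * 6.51 = 109621.89
Step 2 — 2 * pi * n = 2 * pi * 2.18 = 13.697344
Step 3 — denominator = 13.697344 * 17476 = 239374.78
Step 4 — eta = 109621.89 / 239374.78 ≈ 0.45795 (5 s.f.)

0.45795


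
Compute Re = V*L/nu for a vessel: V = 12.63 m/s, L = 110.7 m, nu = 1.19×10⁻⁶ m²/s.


Formula: Re = V * L / nu
Step 1 — V * L = 12.63 * 110.7 = 1398.141 m^2/s
Step 2 — Re = 1398.141 / 1.19e-6 = 1.17e+09

1.17e+09
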